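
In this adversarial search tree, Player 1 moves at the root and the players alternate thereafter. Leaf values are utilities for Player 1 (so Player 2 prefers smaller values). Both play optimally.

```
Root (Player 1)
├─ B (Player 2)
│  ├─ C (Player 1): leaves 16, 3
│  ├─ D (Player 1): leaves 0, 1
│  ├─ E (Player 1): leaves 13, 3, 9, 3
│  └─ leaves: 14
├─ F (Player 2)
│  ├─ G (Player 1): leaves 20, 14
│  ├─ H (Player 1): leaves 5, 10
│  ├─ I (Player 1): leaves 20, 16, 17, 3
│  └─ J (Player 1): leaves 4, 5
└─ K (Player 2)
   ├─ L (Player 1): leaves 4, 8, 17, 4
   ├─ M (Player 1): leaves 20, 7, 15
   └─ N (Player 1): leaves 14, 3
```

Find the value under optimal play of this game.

C (Player 1): max(16, 3) = 16
D (Player 1): max(0, 1) = 1
E (Player 1): max(13, 3, 9, 3) = 13
B (Player 2): min(16, 1, 13, 14) = 1
G (Player 1): max(20, 14) = 20
H (Player 1): max(5, 10) = 10
I (Player 1): max(20, 16, 17, 3) = 20
J (Player 1): max(4, 5) = 5
F (Player 2): min(20, 10, 20, 5) = 5
L (Player 1): max(4, 8, 17, 4) = 17
M (Player 1): max(20, 7, 15) = 20
N (Player 1): max(14, 3) = 14
K (Player 2): min(17, 20, 14) = 14
Root (Player 1): max(1, 5, 14) = 14

14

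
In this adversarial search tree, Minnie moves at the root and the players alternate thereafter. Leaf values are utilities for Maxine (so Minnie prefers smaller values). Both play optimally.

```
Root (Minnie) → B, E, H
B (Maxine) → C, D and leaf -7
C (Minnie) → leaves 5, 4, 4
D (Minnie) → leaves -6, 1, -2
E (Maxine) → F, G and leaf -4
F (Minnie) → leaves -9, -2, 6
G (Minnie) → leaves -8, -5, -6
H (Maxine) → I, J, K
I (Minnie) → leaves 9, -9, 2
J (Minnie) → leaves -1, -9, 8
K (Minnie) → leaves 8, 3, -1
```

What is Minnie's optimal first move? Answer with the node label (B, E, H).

C (Minnie): min(5, 4, 4) = 4
D (Minnie): min(-6, 1, -2) = -6
B (Maxine): max(4, -6, -7) = 4
F (Minnie): min(-9, -2, 6) = -9
G (Minnie): min(-8, -5, -6) = -8
E (Maxine): max(-9, -8, -4) = -4
I (Minnie): min(9, -9, 2) = -9
J (Minnie): min(-1, -9, 8) = -9
K (Minnie): min(8, 3, -1) = -1
H (Maxine): max(-9, -9, -1) = -1
Root (Minnie): min(4, -4, -1) = -4
Minnie picks the child with the lowest value: E (value -4).

E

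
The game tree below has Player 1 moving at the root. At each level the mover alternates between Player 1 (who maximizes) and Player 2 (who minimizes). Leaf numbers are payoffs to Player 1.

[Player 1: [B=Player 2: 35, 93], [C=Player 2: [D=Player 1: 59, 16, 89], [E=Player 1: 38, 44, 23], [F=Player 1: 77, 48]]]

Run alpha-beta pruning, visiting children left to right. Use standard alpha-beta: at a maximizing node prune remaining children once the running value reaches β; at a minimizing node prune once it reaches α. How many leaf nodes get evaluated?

9

B [α=-∞,β=+∞]: v=35
D [α=35,β=+∞]: v=89
E [α=35,β=89]: v=44
F [α=35,β=44]: v=77 after child 1 ≥ β → β-cutoff, skip 1
C [α=35,β=+∞]: v=44
Root [α=-∞,β=+∞]: v=44
Leaves evaluated: 9 of 10.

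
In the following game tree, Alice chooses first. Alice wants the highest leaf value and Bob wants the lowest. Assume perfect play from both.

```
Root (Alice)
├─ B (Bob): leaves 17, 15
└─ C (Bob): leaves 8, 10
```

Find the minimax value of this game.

B (Bob): min(17, 15) = 15
C (Bob): min(8, 10) = 8
Root (Alice): max(15, 8) = 15

15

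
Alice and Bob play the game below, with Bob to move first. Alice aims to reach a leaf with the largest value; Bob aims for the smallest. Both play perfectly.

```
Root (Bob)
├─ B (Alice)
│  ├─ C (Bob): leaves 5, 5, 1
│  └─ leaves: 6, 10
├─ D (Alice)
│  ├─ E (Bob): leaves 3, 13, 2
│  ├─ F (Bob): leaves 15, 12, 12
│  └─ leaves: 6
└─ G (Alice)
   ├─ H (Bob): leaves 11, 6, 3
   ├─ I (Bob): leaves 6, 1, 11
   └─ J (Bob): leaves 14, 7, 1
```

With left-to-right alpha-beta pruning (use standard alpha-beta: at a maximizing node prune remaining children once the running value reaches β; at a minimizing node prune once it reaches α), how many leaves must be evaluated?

C [α=-∞,β=+∞]: v=1
B [α=-∞,β=+∞]: v=10
E [α=-∞,β=10]: v=2
F [α=2,β=10]: v=12
D [α=-∞,β=10]: v=12 after child 2 ≥ β → β-cutoff, skip 1
H [α=-∞,β=10]: v=3
I [α=3,β=10]: v=1 after child 2 ≤ α → α-cutoff, skip 1
J [α=3,β=10]: v=1
G [α=-∞,β=10]: v=3
Root [α=-∞,β=+∞]: v=3
Leaves evaluated: 19 of 21.

19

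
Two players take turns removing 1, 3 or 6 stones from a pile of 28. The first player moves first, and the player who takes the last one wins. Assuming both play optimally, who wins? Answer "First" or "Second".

i:   0  1  2  3  4  5  6  7  8  9 10 11 12 13 14 15 16 17 18 19 20 21 22 23 24 25 26 27 28
     L  W  L  W  L  W  W  W  W  L  W  L  W  L  W  W  W  W  L  W  L  W  L  W  W  W  W  L  W
Position 28 is W, so the first player wins.

First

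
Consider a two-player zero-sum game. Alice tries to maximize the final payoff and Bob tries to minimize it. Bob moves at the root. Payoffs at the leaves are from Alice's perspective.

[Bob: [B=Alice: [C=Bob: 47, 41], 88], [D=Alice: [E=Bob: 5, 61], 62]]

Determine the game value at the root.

C (Bob): min(47, 41) = 41
B (Alice): max(41, 88) = 88
E (Bob): min(5, 61) = 5
D (Alice): max(5, 62) = 62
Root (Bob): min(88, 62) = 62

62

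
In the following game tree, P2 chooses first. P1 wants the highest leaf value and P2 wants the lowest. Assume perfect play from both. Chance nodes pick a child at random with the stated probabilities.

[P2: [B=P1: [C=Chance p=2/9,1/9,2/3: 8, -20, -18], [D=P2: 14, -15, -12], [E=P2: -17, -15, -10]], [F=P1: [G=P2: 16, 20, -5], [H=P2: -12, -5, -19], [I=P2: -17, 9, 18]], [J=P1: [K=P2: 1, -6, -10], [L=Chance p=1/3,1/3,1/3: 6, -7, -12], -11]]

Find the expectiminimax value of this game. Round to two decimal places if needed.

-12.44

C (Chance): 2/9·8 + 1/9·-20 + 2/3·-18 = -12.44
D (P2): min(14, -15, -12) = -15
E (P2): min(-17, -15, -10) = -17
B (P1): max(-12.44, -15, -17) = -12.44
G (P2): min(16, 20, -5) = -5
H (P2): min(-12, -5, -19) = -19
I (P2): min(-17, 9, 18) = -17
F (P1): max(-5, -19, -17) = -5
K (P2): min(1, -6, -10) = -10
L (Chance): 1/3·6 + 1/3·-7 + 1/3·-12 = -4.33
J (P1): max(-10, -4.33, -11) = -4.33
Root (P2): min(-12.44, -5, -4.33) = -12.44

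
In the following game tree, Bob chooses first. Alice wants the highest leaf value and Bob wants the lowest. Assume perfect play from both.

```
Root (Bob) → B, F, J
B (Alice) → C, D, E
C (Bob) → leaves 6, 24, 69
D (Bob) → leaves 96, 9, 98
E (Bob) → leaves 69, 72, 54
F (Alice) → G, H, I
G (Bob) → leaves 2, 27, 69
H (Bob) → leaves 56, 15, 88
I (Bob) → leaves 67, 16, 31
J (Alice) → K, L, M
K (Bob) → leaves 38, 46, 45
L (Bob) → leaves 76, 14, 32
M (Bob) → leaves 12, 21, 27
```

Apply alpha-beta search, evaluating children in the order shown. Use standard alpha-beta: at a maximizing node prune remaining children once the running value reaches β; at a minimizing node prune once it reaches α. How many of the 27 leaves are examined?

C [α=-∞,β=+∞]: v=6
D [α=6,β=+∞]: v=9
E [α=9,β=+∞]: v=54
B [α=-∞,β=+∞]: v=54
G [α=-∞,β=54]: v=2
H [α=2,β=54]: v=15
I [α=15,β=54]: v=16
F [α=-∞,β=54]: v=16
K [α=-∞,β=16]: v=38
J [α=-∞,β=16]: v=38 after child 1 ≥ β → β-cutoff, skip 2
Root [α=-∞,β=+∞]: v=16
Leaves evaluated: 21 of 27.

21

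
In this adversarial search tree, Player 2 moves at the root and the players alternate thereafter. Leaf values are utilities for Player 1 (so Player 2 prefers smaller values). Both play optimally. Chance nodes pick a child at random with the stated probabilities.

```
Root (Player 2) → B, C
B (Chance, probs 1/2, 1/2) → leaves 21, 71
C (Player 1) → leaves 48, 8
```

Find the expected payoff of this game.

B (Chance): 1/2·21 + 1/2·71 = 46
C (Player 1): max(48, 8) = 48
Root (Player 2): min(46, 48) = 46

46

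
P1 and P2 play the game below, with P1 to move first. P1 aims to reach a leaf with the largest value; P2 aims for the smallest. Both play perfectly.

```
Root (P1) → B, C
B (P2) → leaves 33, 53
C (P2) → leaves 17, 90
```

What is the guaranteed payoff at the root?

33

B (P2): min(33, 53) = 33
C (P2): min(17, 90) = 17
Root (P1): max(33, 17) = 33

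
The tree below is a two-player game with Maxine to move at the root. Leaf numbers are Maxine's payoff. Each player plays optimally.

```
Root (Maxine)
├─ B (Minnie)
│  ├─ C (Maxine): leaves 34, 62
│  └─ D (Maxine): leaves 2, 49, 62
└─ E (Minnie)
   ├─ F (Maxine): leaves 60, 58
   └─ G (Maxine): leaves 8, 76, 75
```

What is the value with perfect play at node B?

62

C: max(34, 62) = 62
D: max(2, 49, 62) = 62
B: min(62, 62) = 62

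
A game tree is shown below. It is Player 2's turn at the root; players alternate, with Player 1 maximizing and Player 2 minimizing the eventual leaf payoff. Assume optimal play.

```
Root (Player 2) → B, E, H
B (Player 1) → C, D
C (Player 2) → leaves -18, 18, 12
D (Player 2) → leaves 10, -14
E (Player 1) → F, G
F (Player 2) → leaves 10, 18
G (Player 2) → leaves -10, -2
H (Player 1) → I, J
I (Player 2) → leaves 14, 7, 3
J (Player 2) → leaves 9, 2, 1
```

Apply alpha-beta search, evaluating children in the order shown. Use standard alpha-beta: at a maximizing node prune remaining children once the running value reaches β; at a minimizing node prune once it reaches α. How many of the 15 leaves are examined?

C [α=-∞,β=+∞]: v=-18
D [α=-18,β=+∞]: v=-14
B [α=-∞,β=+∞]: v=-14
F [α=-∞,β=-14]: v=10
E [α=-∞,β=-14]: v=10 after child 1 ≥ β → β-cutoff, skip 1
I [α=-∞,β=-14]: v=3
H [α=-∞,β=-14]: v=3 after child 1 ≥ β → β-cutoff, skip 1
Root [α=-∞,β=+∞]: v=-14
Leaves evaluated: 10 of 15.

10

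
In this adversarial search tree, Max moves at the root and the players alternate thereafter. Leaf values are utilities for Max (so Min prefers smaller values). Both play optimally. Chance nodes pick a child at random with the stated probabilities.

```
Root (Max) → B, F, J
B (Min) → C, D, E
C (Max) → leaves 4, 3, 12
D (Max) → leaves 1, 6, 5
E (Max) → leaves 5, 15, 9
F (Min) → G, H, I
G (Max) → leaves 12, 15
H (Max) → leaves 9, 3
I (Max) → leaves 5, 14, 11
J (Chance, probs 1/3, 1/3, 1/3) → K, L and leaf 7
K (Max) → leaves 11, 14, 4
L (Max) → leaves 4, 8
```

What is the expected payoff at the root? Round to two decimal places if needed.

9.67

C (Max): max(4, 3, 12) = 12
D (Max): max(1, 6, 5) = 6
E (Max): max(5, 15, 9) = 15
B (Min): min(12, 6, 15) = 6
G (Max): max(12, 15) = 15
H (Max): max(9, 3) = 9
I (Max): max(5, 14, 11) = 14
F (Min): min(15, 9, 14) = 9
K (Max): max(11, 14, 4) = 14
L (Max): max(4, 8) = 8
J (Chance): 1/3·14 + 1/3·8 + 1/3·7 = 9.67
Root (Max): max(6, 9, 9.67) = 9.67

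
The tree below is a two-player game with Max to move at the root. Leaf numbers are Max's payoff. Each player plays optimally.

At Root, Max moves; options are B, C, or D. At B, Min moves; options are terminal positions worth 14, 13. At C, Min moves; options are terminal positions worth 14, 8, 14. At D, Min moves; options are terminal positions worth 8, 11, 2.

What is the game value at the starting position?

B (Min): min(14, 13) = 13
C (Min): min(14, 8, 14) = 8
D (Min): min(8, 11, 2) = 2
Root (Max): max(13, 8, 2) = 13

13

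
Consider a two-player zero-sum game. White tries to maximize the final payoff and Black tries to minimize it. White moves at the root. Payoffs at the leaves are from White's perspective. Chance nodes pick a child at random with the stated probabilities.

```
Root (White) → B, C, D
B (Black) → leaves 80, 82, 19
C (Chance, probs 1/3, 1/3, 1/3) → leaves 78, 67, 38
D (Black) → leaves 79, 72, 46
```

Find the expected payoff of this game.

B (Black): min(80, 82, 19) = 19
C (Chance): 1/3·78 + 1/3·67 + 1/3·38 = 61
D (Black): min(79, 72, 46) = 46
Root (White): max(19, 61, 46) = 61

61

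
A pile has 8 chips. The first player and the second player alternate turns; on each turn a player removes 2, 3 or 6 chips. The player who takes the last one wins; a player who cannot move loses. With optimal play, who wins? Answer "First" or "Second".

First

Positions where the player to move wins (W) vs loses (L):
i:   0  1  2  3  4  5  6  7  8
     L  L  W  W  W  L  W  W  W
Position 8 is W, so the first player wins.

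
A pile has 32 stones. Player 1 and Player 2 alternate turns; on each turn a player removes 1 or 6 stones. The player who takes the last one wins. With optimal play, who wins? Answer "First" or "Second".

Positions where the player to move wins (W) vs loses (L):
i:   0  1  2  3  4  5  6  7  8  9 10 11 12 13 14 15 16 17 18 19 20 21 22 23 24 25 26 27 28 29 30 31 32
     L  W  L  W  L  W  W  L  W  L  W  L  W  W  L  W  L  W  L  W  W  L  W  L  W  L  W  W  L  W  L  W  L
Position 32 is L, so the second player wins.

Second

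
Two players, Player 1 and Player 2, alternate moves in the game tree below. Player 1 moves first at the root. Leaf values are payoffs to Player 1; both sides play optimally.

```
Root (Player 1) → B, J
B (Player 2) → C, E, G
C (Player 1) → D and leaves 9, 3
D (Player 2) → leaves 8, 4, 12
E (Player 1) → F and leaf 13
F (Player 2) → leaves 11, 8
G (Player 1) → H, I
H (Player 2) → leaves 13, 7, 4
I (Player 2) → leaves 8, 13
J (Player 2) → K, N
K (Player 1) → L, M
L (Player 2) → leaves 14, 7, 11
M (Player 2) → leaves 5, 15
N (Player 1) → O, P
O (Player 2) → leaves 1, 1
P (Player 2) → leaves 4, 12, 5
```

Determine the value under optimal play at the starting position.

8

D (Player 2): min(8, 4, 12) = 4
C (Player 1): max(4, 9, 3) = 9
F (Player 2): min(11, 8) = 8
E (Player 1): max(8, 13) = 13
H (Player 2): min(13, 7, 4) = 4
I (Player 2): min(8, 13) = 8
G (Player 1): max(4, 8) = 8
B (Player 2): min(9, 13, 8) = 8
L (Player 2): min(14, 7, 11) = 7
M (Player 2): min(5, 15) = 5
K (Player 1): max(7, 5) = 7
O (Player 2): min(1, 1) = 1
P (Player 2): min(4, 12, 5) = 4
N (Player 1): max(1, 4) = 4
J (Player 2): min(7, 4) = 4
Root (Player 1): max(8, 4) = 8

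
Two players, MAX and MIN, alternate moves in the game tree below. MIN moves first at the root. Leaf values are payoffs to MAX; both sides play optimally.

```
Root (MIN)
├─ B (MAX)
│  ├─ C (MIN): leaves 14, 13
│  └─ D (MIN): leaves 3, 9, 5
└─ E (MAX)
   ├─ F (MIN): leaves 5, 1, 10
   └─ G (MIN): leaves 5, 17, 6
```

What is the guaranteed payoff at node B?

13

C: min(14, 13) = 13
D: min(3, 9, 5) = 3
B: max(13, 3) = 13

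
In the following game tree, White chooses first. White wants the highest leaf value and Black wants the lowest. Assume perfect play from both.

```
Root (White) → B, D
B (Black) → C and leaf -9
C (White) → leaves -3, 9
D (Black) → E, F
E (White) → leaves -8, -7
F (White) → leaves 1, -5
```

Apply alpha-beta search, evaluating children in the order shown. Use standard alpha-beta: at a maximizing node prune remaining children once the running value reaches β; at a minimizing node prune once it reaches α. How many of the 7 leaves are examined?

6

C [α=-∞,β=+∞]: v=9
B [α=-∞,β=+∞]: v=-9
E [α=-9,β=+∞]: v=-7
F [α=-9,β=-7]: v=1 after child 1 ≥ β → β-cutoff, skip 1
D [α=-9,β=+∞]: v=-7
Root [α=-∞,β=+∞]: v=-7
Leaves evaluated: 6 of 7.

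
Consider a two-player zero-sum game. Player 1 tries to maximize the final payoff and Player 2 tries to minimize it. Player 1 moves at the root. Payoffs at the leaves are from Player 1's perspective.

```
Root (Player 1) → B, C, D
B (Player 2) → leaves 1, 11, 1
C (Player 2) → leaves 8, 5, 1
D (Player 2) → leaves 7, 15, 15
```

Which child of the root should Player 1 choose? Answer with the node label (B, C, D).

D

B (Player 2): min(1, 11, 1) = 1
C (Player 2): min(8, 5, 1) = 1
D (Player 2): min(7, 15, 15) = 7
Root (Player 1): max(1, 1, 7) = 7
Player 1 picks the child with the highest value: D (value 7).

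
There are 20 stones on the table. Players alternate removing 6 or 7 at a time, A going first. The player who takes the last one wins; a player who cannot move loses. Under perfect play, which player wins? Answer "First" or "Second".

First

Mark each pile size as W (mover wins) or L (mover loses):
i:   0  1  2  3  4  5  6  7  8  9 10 11 12 13 14 15 16 17 18 19 20
     L  L  L  L  L  L  W  W  W  W  W  W  W  L  L  L  L  L  L  W  W
Position 20 is W, so the first player wins.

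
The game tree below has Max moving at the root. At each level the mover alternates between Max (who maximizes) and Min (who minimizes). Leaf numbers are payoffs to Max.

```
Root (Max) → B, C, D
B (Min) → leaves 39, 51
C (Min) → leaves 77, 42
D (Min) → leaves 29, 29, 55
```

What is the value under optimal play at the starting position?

42

B (Min): min(39, 51) = 39
C (Min): min(77, 42) = 42
D (Min): min(29, 29, 55) = 29
Root (Max): max(39, 42, 29) = 42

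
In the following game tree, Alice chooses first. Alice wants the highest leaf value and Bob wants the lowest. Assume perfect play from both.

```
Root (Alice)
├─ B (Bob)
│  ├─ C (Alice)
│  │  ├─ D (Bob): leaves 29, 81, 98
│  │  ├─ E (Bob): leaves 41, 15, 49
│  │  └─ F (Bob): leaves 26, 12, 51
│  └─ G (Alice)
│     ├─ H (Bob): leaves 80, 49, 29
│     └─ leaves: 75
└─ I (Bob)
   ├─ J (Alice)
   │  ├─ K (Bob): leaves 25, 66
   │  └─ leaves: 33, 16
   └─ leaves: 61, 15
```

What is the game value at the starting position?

D (Bob): min(29, 81, 98) = 29
E (Bob): min(41, 15, 49) = 15
F (Bob): min(26, 12, 51) = 12
C (Alice): max(29, 15, 12) = 29
H (Bob): min(80, 49, 29) = 29
G (Alice): max(29, 75) = 75
B (Bob): min(29, 75) = 29
K (Bob): min(25, 66) = 25
J (Alice): max(25, 33, 16) = 33
I (Bob): min(33, 61, 15) = 15
Root (Alice): max(29, 15) = 29

29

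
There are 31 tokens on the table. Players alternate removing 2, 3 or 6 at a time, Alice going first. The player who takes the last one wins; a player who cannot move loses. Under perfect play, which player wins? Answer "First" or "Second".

Positions where the player to move wins (W) vs loses (L):
i:   0  1  2  3  4  5  6  7  8  9 10 11 12 13 14 15 16 17 18 19 20 21 22 23 24 25 26 27 28 29 30 31
     L  L  W  W  W  L  W  W  W  L  L  W  W  W  L  W  W  W  L  L  W  W  W  L  W  W  W  L  L  W  W  W
Position 31 is W, so the first player wins.

First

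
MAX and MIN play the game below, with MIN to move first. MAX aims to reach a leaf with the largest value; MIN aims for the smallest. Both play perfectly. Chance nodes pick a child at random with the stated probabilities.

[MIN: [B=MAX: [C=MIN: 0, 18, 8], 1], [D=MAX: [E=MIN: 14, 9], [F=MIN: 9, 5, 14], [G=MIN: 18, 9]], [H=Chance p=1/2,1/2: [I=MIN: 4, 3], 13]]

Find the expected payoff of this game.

C (MIN): min(0, 18, 8) = 0
B (MAX): max(0, 1) = 1
E (MIN): min(14, 9) = 9
F (MIN): min(9, 5, 14) = 5
G (MIN): min(18, 9) = 9
D (MAX): max(9, 5, 9) = 9
I (MIN): min(4, 3) = 3
H (Chance): 1/2·3 + 1/2·13 = 8
Root (MIN): min(1, 9, 8) = 1

1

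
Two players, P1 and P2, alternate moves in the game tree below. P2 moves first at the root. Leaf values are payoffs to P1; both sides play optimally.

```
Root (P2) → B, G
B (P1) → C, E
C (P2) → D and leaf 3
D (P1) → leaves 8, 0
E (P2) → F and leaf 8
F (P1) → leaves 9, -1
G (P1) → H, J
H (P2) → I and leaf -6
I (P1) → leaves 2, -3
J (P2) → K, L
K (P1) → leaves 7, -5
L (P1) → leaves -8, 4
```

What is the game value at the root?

D (P1): max(8, 0) = 8
C (P2): min(8, 3) = 3
F (P1): max(9, -1) = 9
E (P2): min(9, 8) = 8
B (P1): max(3, 8) = 8
I (P1): max(2, -3) = 2
H (P2): min(2, -6) = -6
K (P1): max(7, -5) = 7
L (P1): max(-8, 4) = 4
J (P2): min(7, 4) = 4
G (P1): max(-6, 4) = 4
Root (P2): min(8, 4) = 4

4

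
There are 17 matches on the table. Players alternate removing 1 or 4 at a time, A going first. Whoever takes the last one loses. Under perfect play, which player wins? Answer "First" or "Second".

First

Mark each pile size as W (mover wins) or L (mover loses):
i:   0  1  2  3  4  5  6  7  8  9 10 11 12 13 14 15 16 17
     W  L  W  L  W  W  L  W  L  W  W  L  W  L  W  W  L  W
Position 17 is W, so the first player wins.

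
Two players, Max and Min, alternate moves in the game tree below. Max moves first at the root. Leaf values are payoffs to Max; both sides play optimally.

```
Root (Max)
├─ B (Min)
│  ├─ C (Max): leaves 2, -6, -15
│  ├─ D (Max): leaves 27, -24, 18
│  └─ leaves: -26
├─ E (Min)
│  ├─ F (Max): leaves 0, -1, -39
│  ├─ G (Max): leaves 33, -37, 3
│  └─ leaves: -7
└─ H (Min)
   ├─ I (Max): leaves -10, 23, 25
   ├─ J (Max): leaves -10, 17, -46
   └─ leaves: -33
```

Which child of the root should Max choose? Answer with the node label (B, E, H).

C (Max): max(2, -6, -15) = 2
D (Max): max(27, -24, 18) = 27
B (Min): min(2, 27, -26) = -26
F (Max): max(0, -1, -39) = 0
G (Max): max(33, -37, 3) = 33
E (Min): min(0, 33, -7) = -7
I (Max): max(-10, 23, 25) = 25
J (Max): max(-10, 17, -46) = 17
H (Min): min(25, 17, -33) = -33
Root (Max): max(-26, -7, -33) = -7
Max picks the child with the highest value: E (value -7).

E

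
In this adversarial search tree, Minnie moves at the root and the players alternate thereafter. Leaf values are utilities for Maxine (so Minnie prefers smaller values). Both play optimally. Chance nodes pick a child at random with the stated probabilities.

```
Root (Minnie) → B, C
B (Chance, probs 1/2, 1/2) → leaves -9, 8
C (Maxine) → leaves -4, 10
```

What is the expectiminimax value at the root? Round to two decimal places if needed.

-0.5

B (Chance): 1/2·-9 + 1/2·8 = -0.5
C (Maxine): max(-4, 10) = 10
Root (Minnie): min(-0.5, 10) = -0.5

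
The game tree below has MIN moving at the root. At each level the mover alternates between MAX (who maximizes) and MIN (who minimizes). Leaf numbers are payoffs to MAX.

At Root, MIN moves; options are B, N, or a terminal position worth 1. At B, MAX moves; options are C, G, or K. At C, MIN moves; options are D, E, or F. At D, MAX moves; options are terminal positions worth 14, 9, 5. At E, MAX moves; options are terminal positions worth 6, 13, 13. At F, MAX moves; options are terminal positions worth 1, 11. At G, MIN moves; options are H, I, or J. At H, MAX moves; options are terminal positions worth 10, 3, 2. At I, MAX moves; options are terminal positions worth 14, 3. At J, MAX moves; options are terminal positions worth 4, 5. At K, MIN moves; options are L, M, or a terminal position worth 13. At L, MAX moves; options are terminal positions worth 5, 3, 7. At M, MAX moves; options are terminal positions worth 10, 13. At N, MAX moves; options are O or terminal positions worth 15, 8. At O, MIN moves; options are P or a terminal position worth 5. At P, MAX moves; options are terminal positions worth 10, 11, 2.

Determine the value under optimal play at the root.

D (MAX): max(14, 9, 5) = 14
E (MAX): max(6, 13, 13) = 13
F (MAX): max(1, 11) = 11
C (MIN): min(14, 13, 11) = 11
H (MAX): max(10, 3, 2) = 10
I (MAX): max(14, 3) = 14
J (MAX): max(4, 5) = 5
G (MIN): min(10, 14, 5) = 5
L (MAX): max(5, 3, 7) = 7
M (MAX): max(10, 13) = 13
K (MIN): min(7, 13, 13) = 7
B (MAX): max(11, 5, 7) = 11
P (MAX): max(10, 11, 2) = 11
O (MIN): min(11, 5) = 5
N (MAX): max(5, 15, 8) = 15
Root (MIN): min(11, 15, 1) = 1

1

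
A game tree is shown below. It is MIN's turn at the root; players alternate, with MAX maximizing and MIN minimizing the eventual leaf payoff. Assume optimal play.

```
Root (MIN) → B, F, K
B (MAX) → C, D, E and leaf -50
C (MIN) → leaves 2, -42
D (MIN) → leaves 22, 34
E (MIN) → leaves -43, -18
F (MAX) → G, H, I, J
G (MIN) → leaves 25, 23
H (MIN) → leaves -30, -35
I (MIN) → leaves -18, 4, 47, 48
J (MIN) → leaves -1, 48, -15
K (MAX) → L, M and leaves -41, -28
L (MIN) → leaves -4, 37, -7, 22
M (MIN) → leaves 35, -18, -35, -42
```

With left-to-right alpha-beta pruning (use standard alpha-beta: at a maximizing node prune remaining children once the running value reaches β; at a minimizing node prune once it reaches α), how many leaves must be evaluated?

16

C [α=-∞,β=+∞]: v=-42
D [α=-42,β=+∞]: v=22
E [α=22,β=+∞]: v=-43 after child 1 ≤ α → α-cutoff, skip 1
B [α=-∞,β=+∞]: v=22
G [α=-∞,β=22]: v=23
F [α=-∞,β=22]: v=23 after child 1 ≥ β → β-cutoff, skip 3
L [α=-∞,β=22]: v=-7
M [α=-7,β=22]: v=-18 after child 2 ≤ α → α-cutoff, skip 2
K [α=-∞,β=22]: v=-7
Root [α=-∞,β=+∞]: v=-7
Leaves evaluated: 16 of 28.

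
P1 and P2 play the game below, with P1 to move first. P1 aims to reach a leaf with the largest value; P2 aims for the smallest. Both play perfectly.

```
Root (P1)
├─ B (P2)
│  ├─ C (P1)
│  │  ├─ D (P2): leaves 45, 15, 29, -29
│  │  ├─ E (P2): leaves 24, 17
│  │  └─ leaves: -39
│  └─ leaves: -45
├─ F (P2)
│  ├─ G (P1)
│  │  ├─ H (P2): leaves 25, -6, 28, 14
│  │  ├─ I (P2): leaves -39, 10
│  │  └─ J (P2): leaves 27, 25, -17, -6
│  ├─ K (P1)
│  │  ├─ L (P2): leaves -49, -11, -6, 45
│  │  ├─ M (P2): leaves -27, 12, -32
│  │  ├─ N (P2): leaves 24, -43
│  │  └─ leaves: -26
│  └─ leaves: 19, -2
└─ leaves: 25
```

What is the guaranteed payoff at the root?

25

D (P2): min(45, 15, 29, -29) = -29
E (P2): min(24, 17) = 17
C (P1): max(-29, 17, -39) = 17
B (P2): min(17, -45) = -45
H (P2): min(25, -6, 28, 14) = -6
I (P2): min(-39, 10) = -39
J (P2): min(27, 25, -17, -6) = -17
G (P1): max(-6, -39, -17) = -6
L (P2): min(-49, -11, -6, 45) = -49
M (P2): min(-27, 12, -32) = -32
N (P2): min(24, -43) = -43
K (P1): max(-49, -32, -43, -26) = -26
F (P2): min(-6, -26, 19, -2) = -26
Root (P1): max(-45, -26, 25) = 25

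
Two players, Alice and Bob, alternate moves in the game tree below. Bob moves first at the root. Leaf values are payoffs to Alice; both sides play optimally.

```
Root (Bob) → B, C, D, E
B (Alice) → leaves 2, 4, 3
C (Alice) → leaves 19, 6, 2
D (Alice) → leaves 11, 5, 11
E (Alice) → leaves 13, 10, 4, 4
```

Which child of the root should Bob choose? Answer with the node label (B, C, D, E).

B (Alice): max(2, 4, 3) = 4
C (Alice): max(19, 6, 2) = 19
D (Alice): max(11, 5, 11) = 11
E (Alice): max(13, 10, 4, 4) = 13
Root (Bob): min(4, 19, 11, 13) = 4
Bob picks the child with the lowest value: B (value 4).

B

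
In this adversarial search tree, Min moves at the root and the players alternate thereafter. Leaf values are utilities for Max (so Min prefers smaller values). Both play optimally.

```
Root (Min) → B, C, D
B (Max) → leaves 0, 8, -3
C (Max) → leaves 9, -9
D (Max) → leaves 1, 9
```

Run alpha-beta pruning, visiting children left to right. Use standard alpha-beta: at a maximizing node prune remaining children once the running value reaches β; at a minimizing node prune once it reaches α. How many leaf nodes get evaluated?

B [α=-∞,β=+∞]: v=8
C [α=-∞,β=8]: v=9 after child 1 ≥ β → β-cutoff, skip 1
D [α=-∞,β=8]: v=9
Root [α=-∞,β=+∞]: v=8
Leaves evaluated: 6 of 7.

6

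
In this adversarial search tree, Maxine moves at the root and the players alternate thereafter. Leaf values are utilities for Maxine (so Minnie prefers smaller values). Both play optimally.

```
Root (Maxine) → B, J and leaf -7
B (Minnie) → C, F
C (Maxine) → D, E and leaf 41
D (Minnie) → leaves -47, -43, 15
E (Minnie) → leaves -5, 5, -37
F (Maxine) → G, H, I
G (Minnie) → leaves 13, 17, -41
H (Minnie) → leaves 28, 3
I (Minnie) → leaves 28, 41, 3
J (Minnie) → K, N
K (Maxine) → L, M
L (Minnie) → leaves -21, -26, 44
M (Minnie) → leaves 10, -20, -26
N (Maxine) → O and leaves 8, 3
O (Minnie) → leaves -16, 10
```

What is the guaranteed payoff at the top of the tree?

D (Minnie): min(-47, -43, 15) = -47
E (Minnie): min(-5, 5, -37) = -37
C (Maxine): max(-47, -37, 41) = 41
G (Minnie): min(13, 17, -41) = -41
H (Minnie): min(28, 3) = 3
I (Minnie): min(28, 41, 3) = 3
F (Maxine): max(-41, 3, 3) = 3
B (Minnie): min(41, 3) = 3
L (Minnie): min(-21, -26, 44) = -26
M (Minnie): min(10, -20, -26) = -26
K (Maxine): max(-26, -26) = -26
O (Minnie): min(-16, 10) = -16
N (Maxine): max(-16, 8, 3) = 8
J (Minnie): min(-26, 8) = -26
Root (Maxine): max(3, -26, -7) = 3

3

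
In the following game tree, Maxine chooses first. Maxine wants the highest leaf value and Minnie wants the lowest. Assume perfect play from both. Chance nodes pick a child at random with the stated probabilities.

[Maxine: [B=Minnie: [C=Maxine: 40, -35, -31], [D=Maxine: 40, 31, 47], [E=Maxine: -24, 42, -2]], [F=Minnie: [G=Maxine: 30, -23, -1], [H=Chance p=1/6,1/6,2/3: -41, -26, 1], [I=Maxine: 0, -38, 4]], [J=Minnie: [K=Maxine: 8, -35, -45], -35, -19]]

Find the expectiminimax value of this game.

C (Maxine): max(40, -35, -31) = 40
D (Maxine): max(40, 31, 47) = 47
E (Maxine): max(-24, 42, -2) = 42
B (Minnie): min(40, 47, 42) = 40
G (Maxine): max(30, -23, -1) = 30
H (Chance): 1/6·-41 + 1/6·-26 + 2/3·1 = -10.5
I (Maxine): max(0, -38, 4) = 4
F (Minnie): min(30, -10.5, 4) = -10.5
K (Maxine): max(8, -35, -45) = 8
J (Minnie): min(8, -35, -19) = -35
Root (Maxine): max(40, -10.5, -35) = 40

40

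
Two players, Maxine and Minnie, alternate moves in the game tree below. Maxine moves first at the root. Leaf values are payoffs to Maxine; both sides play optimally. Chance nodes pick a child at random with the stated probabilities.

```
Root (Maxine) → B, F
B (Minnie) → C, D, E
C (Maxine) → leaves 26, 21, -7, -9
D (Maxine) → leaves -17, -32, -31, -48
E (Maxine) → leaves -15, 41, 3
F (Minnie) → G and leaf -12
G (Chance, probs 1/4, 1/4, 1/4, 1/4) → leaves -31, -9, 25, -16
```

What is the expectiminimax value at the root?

-12

C (Maxine): max(26, 21, -7, -9) = 26
D (Maxine): max(-17, -32, -31, -48) = -17
E (Maxine): max(-15, 41, 3) = 41
B (Minnie): min(26, -17, 41) = -17
G (Chance): 1/4·-31 + 1/4·-9 + 1/4·25 + 1/4·-16 = -7.75
F (Minnie): min(-7.75, -12) = -12
Root (Maxine): max(-17, -12) = -12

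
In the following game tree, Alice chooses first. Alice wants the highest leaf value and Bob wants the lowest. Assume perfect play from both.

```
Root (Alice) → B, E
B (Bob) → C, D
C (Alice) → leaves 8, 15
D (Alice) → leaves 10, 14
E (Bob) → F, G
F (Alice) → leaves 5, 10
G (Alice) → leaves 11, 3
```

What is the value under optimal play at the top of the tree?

14

C (Alice): max(8, 15) = 15
D (Alice): max(10, 14) = 14
B (Bob): min(15, 14) = 14
F (Alice): max(5, 10) = 10
G (Alice): max(11, 3) = 11
E (Bob): min(10, 11) = 10
Root (Alice): max(14, 10) = 14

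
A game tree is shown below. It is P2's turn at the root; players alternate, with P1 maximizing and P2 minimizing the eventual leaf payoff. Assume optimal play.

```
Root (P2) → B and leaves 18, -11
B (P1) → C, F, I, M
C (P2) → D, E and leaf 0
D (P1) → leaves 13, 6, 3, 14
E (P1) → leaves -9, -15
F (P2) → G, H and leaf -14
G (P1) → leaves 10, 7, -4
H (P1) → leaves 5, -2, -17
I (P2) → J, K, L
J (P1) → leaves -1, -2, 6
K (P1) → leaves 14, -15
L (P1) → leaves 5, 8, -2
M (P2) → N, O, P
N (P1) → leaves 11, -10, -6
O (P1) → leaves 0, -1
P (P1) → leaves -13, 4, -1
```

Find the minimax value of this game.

D (P1): max(13, 6, 3, 14) = 14
E (P1): max(-9, -15) = -9
C (P2): min(14, -9, 0) = -9
G (P1): max(10, 7, -4) = 10
H (P1): max(5, -2, -17) = 5
F (P2): min(10, 5, -14) = -14
J (P1): max(-1, -2, 6) = 6
K (P1): max(14, -15) = 14
L (P1): max(5, 8, -2) = 8
I (P2): min(6, 14, 8) = 6
N (P1): max(11, -10, -6) = 11
O (P1): max(0, -1) = 0
P (P1): max(-13, 4, -1) = 4
M (P2): min(11, 0, 4) = 0
B (P1): max(-9, -14, 6, 0) = 6
Root (P2): min(6, 18, -11) = -11

-11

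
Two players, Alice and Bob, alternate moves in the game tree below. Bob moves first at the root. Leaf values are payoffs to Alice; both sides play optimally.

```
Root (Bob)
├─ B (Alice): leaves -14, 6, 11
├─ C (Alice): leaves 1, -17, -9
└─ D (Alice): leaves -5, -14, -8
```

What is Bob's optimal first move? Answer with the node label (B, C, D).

D

B (Alice): max(-14, 6, 11) = 11
C (Alice): max(1, -17, -9) = 1
D (Alice): max(-5, -14, -8) = -5
Root (Bob): min(11, 1, -5) = -5
Bob picks the child with the lowest value: D (value -5).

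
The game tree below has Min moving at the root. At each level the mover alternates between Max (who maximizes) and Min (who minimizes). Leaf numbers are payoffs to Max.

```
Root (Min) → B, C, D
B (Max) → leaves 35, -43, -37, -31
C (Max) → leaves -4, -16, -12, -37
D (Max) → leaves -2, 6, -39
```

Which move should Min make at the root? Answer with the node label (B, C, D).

B (Max): max(35, -43, -37, -31) = 35
C (Max): max(-4, -16, -12, -37) = -4
D (Max): max(-2, 6, -39) = 6
Root (Min): min(35, -4, 6) = -4
Min picks the child with the lowest value: C (value -4).

C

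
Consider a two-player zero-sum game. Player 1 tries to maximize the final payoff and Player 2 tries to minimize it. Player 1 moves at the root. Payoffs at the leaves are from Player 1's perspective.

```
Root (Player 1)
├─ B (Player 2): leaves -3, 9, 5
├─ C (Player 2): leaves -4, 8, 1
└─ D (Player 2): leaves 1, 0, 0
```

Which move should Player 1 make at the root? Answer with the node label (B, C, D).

B (Player 2): min(-3, 9, 5) = -3
C (Player 2): min(-4, 8, 1) = -4
D (Player 2): min(1, 0, 0) = 0
Root (Player 1): max(-3, -4, 0) = 0
Player 1 picks the child with the highest value: D (value 0).

D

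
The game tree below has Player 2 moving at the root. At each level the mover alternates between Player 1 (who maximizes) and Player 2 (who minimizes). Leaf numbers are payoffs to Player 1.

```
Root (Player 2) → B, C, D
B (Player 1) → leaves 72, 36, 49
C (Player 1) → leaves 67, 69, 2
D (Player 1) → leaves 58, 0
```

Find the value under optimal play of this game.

58

B (Player 1): max(72, 36, 49) = 72
C (Player 1): max(67, 69, 2) = 69
D (Player 1): max(58, 0) = 58
Root (Player 2): min(72, 69, 58) = 58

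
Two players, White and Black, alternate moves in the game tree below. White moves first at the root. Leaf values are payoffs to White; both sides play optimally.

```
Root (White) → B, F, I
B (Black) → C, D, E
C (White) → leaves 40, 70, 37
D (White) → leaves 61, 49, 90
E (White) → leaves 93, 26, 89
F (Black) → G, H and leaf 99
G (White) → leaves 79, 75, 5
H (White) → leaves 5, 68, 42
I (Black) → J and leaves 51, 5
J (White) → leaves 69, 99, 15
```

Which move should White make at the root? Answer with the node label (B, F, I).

C (White): max(40, 70, 37) = 70
D (White): max(61, 49, 90) = 90
E (White): max(93, 26, 89) = 93
B (Black): min(70, 90, 93) = 70
G (White): max(79, 75, 5) = 79
H (White): max(5, 68, 42) = 68
F (Black): min(79, 68, 99) = 68
J (White): max(69, 99, 15) = 99
I (Black): min(99, 51, 5) = 5
Root (White): max(70, 68, 5) = 70
White picks the child with the highest value: B (value 70).

B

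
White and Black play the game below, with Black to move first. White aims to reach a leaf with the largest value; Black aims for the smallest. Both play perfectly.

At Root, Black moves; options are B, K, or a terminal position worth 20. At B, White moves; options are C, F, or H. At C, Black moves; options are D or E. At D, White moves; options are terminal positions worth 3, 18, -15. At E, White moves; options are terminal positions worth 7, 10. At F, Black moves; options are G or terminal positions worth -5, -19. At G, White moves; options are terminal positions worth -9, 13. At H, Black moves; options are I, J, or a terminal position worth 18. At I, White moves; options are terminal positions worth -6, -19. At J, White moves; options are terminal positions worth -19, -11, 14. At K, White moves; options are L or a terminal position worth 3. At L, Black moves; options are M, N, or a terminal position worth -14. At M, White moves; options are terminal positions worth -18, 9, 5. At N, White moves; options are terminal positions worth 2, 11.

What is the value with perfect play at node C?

10

D: max(3, 18, -15) = 18
E: max(7, 10) = 10
C: min(18, 10) = 10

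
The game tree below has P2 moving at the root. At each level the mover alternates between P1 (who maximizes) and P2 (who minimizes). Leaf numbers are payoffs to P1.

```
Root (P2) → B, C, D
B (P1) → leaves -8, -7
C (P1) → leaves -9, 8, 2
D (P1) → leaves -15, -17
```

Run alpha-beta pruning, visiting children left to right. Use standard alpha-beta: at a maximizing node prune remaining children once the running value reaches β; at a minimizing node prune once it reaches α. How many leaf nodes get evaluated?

B [α=-∞,β=+∞]: v=-7
C [α=-∞,β=-7]: v=8 after child 2 ≥ β → β-cutoff, skip 1
D [α=-∞,β=-7]: v=-15
Root [α=-∞,β=+∞]: v=-15
Leaves evaluated: 6 of 7.

6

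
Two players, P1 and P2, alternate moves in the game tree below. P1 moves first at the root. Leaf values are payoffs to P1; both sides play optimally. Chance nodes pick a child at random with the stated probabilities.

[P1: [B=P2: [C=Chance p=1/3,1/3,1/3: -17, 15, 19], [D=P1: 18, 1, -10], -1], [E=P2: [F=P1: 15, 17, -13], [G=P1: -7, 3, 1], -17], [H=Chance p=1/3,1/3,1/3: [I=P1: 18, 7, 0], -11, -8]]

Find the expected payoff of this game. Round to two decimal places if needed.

C (Chance): 1/3·-17 + 1/3·15 + 1/3·19 = 5.67
D (P1): max(18, 1, -10) = 18
B (P2): min(5.67, 18, -1) = -1
F (P1): max(15, 17, -13) = 17
G (P1): max(-7, 3, 1) = 3
E (P2): min(17, 3, -17) = -17
I (P1): max(18, 7, 0) = 18
H (Chance): 1/3·18 + 1/3·-11 + 1/3·-8 = -0.33
Root (P1): max(-1, -17, -0.33) = -0.33

-0.33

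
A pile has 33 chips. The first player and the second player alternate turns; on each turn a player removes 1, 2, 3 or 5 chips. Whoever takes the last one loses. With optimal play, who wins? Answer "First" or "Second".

Mark each pile size as W (mover wins) or L (mover loses):
i:   0  1  2  3  4  5  6  7  8  9 10 11 12 13 14 15 16 17 18 19 20 21 22 23 24 25 26 27 28 29 30 31 32 33
     W  L  W  W  W  L  W  W  W  L  W  W  W  L  W  W  W  L  W  W  W  L  W  W  W  L  W  W  W  L  W  W  W  L
Position 33 is L, so the second player wins.

Second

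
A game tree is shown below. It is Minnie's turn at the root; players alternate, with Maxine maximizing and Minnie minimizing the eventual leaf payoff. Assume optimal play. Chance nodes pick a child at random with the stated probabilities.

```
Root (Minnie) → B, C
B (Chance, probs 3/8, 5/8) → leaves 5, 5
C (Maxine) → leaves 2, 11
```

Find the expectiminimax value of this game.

B (Chance): 3/8·5 + 5/8·5 = 5
C (Maxine): max(2, 11) = 11
Root (Minnie): min(5, 11) = 5

5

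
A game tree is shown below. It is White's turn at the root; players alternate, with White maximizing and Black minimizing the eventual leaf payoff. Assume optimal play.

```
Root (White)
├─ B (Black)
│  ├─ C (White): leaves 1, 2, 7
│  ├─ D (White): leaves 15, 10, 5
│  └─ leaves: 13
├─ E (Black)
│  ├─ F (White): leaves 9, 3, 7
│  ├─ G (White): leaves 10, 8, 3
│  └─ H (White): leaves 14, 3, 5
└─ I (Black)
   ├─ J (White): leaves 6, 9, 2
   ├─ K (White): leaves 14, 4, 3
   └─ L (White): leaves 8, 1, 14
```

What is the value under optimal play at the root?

9

C (White): max(1, 2, 7) = 7
D (White): max(15, 10, 5) = 15
B (Black): min(7, 15, 13) = 7
F (White): max(9, 3, 7) = 9
G (White): max(10, 8, 3) = 10
H (White): max(14, 3, 5) = 14
E (Black): min(9, 10, 14) = 9
J (White): max(6, 9, 2) = 9
K (White): max(14, 4, 3) = 14
L (White): max(8, 1, 14) = 14
I (Black): min(9, 14, 14) = 9
Root (White): max(7, 9, 9) = 9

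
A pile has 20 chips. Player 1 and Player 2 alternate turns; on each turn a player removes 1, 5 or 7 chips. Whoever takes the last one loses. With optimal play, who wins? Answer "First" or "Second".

First

Positions where the player to move wins (W) vs loses (L):
i:   0  1  2  3  4  5  6  7  8  9 10 11 12 13 14 15 16 17 18 19 20
     W  L  W  L  W  L  W  L  W  L  W  L  W  L  W  L  W  L  W  L  W
Position 20 is W, so the first player wins.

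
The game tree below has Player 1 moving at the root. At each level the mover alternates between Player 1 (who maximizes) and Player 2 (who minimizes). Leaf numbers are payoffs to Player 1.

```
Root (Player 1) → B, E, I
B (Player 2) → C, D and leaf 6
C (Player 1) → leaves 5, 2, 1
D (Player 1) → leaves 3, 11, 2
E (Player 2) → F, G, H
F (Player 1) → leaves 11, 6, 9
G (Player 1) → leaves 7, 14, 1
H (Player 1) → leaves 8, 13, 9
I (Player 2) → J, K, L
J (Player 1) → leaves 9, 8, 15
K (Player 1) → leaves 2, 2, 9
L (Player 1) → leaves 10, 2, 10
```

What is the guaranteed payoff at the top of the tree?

11

C (Player 1): max(5, 2, 1) = 5
D (Player 1): max(3, 11, 2) = 11
B (Player 2): min(5, 11, 6) = 5
F (Player 1): max(11, 6, 9) = 11
G (Player 1): max(7, 14, 1) = 14
H (Player 1): max(8, 13, 9) = 13
E (Player 2): min(11, 14, 13) = 11
J (Player 1): max(9, 8, 15) = 15
K (Player 1): max(2, 2, 9) = 9
L (Player 1): max(10, 2, 10) = 10
I (Player 2): min(15, 9, 10) = 9
Root (Player 1): max(5, 11, 9) = 11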